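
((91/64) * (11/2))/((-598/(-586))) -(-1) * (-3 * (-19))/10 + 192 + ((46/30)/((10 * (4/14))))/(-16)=45336829/220800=205.33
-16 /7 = -2.29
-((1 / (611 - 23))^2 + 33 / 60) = -950801 / 1728720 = -0.55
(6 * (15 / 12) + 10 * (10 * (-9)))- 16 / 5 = -8957 / 10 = -895.70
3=3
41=41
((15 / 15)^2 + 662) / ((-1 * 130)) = -51 / 10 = -5.10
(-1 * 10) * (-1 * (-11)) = -110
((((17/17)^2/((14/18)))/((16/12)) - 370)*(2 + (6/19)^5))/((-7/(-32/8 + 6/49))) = -128128528355/312900721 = -409.49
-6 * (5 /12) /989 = -5 /1978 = -0.00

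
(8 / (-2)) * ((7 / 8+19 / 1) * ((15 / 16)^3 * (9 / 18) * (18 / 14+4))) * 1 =-19855125 / 114688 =-173.12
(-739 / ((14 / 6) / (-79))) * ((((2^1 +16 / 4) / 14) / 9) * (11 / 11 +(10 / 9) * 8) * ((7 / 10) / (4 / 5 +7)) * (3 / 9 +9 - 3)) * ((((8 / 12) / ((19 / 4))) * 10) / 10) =20783636 / 22113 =939.88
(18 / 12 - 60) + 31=-55 / 2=-27.50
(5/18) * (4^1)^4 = 640/9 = 71.11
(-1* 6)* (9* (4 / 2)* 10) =-1080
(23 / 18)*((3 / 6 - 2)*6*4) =-46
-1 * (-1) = 1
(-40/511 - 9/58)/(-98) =6919/2904524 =0.00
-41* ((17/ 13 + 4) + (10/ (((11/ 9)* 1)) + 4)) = -102541/ 143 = -717.07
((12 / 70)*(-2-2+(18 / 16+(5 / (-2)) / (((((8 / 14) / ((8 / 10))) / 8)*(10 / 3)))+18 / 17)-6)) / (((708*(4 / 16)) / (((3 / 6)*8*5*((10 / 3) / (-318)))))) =11027 / 3349017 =0.00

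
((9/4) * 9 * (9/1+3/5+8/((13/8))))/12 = 1593/65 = 24.51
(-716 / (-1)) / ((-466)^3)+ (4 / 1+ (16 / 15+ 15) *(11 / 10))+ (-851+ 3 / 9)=-786466210019 / 948700275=-828.99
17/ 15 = 1.13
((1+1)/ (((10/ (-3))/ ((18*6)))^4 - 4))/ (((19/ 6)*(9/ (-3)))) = 2754990144/ 52344800861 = 0.05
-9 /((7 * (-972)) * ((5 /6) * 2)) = 1 /1260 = 0.00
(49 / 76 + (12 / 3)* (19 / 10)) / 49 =3133 / 18620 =0.17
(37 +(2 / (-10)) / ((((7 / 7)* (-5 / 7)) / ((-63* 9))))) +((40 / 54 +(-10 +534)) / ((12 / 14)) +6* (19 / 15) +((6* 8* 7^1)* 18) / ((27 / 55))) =25956526 / 2025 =12818.04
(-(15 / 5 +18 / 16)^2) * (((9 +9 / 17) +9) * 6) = -1891.74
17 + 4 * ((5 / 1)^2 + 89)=473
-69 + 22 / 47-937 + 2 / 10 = -236253 / 235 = -1005.33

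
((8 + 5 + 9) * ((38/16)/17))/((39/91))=1463/204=7.17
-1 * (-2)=2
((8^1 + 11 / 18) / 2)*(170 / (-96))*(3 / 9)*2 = -13175 / 2592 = -5.08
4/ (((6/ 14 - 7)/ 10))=-140/ 23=-6.09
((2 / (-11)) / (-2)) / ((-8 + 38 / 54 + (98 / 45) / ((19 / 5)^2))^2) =95004009 / 53357750699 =0.00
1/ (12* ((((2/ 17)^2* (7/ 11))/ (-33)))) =-34969/ 112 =-312.22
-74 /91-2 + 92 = 8116 /91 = 89.19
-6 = -6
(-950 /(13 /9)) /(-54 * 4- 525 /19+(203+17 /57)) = 25650 /1573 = 16.31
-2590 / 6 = -1295 / 3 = -431.67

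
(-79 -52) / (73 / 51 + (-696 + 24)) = 6681 / 34199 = 0.20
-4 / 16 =-1 / 4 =-0.25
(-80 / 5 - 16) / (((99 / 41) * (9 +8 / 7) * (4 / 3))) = -2296 / 2343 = -0.98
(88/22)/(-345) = -4/345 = -0.01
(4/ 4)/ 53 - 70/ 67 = -3643/ 3551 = -1.03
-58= -58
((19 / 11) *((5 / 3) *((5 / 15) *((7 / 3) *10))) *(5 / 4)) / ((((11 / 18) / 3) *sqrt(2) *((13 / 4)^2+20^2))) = 133000 *sqrt(2) / 794849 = 0.24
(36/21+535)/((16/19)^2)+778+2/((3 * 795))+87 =6931665029/4273920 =1621.85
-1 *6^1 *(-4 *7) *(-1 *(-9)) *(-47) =-71064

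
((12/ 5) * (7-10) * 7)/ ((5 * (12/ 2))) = -42/ 25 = -1.68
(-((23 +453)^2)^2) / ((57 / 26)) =-1334753778176 / 57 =-23416732950.46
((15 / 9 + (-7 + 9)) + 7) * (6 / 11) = 64 / 11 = 5.82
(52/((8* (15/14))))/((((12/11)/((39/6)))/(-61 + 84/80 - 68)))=-11100089/2400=-4625.04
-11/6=-1.83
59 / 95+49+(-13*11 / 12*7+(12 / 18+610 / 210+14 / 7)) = -225229 / 7980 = -28.22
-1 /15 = -0.07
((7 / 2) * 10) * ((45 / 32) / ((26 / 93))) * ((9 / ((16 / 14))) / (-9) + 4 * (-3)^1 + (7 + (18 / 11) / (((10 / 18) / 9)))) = 265969305 / 73216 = 3632.67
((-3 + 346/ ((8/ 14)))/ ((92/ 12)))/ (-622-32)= -1205/ 10028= -0.12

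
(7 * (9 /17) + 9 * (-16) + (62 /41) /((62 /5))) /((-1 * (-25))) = -3908 /697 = -5.61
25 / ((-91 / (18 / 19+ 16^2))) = -70.59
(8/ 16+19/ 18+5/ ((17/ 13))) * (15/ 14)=4115/ 714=5.76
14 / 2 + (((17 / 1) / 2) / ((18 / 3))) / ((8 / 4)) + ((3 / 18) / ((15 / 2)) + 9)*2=9271 / 360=25.75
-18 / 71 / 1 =-18 / 71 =-0.25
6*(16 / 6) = 16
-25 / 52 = -0.48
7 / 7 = 1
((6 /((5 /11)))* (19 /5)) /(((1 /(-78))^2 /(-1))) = -7629336 /25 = -305173.44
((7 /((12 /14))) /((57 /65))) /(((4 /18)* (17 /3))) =9555 /1292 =7.40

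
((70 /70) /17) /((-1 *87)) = -1 /1479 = -0.00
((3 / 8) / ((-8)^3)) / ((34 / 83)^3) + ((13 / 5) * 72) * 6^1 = 904106680539 / 804945920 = 1123.19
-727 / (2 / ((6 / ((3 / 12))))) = -8724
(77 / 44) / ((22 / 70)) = 245 / 44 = 5.57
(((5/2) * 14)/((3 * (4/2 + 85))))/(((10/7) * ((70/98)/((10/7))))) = 49/261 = 0.19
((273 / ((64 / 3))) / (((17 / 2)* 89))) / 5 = 819 / 242080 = 0.00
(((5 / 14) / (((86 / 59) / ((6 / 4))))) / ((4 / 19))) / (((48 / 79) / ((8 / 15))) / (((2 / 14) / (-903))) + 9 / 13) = -5756335 / 23742427296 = -0.00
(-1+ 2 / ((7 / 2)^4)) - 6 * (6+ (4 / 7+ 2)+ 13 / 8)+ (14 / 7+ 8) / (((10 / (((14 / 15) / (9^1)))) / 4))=-80061901 / 1296540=-61.75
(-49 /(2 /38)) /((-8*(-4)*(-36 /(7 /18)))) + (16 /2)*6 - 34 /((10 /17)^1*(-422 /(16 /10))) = 5308703191 /109382400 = 48.53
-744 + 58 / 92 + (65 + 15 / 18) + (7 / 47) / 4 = -8788517 / 12972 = -677.50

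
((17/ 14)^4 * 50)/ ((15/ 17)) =7099285/ 57624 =123.20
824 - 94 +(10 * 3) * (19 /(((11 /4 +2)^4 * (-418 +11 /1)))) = 2037869810 /2791613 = 730.00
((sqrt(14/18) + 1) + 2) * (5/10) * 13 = 25.23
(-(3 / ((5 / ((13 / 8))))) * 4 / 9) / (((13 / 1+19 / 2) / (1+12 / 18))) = -13 / 405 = -0.03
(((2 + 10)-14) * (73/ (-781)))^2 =21316/ 609961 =0.03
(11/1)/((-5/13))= -143/5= -28.60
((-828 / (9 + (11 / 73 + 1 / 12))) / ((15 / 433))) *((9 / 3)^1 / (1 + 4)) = -314067024 / 202225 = -1553.06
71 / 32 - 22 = -633 / 32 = -19.78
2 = 2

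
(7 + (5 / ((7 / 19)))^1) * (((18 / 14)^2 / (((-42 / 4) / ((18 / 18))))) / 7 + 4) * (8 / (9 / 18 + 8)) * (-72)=-1584230400 / 285719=-5544.71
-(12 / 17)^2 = -144 / 289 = -0.50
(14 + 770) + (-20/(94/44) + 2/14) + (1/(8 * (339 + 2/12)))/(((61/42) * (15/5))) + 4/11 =63314476839/81680830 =775.14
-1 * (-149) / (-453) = -0.33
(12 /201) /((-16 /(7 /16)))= -7 /4288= -0.00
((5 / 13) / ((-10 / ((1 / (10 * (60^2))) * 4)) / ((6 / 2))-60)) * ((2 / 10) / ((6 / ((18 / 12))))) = -1 / 1563120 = -0.00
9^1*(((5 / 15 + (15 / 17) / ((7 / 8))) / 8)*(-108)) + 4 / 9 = -348239 / 2142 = -162.58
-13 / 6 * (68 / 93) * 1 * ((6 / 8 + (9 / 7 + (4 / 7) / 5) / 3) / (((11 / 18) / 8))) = -129064 / 5115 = -25.23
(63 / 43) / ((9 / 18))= 126 / 43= 2.93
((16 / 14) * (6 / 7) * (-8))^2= 147456 / 2401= 61.41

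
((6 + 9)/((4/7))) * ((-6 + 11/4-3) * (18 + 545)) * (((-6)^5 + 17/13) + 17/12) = 597372346375/832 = 717995608.62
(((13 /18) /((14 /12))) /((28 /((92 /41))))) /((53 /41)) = 299 /7791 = 0.04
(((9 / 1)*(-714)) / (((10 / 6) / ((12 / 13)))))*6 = -1388016 / 65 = -21354.09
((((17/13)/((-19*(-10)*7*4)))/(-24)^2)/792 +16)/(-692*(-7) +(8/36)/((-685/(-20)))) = 69158123276569/20937649865932800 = 0.00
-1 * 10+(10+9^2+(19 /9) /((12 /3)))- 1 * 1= 2899 /36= 80.53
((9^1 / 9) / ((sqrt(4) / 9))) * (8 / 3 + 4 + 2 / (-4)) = 111 / 4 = 27.75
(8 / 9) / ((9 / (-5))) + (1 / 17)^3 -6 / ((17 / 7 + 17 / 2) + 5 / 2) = -17589646 / 18703791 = -0.94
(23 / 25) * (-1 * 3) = -69 / 25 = -2.76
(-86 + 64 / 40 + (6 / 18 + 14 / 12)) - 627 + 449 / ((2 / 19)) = 17778 / 5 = 3555.60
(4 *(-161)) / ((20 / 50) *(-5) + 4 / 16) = 368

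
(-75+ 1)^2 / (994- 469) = 5476 / 525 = 10.43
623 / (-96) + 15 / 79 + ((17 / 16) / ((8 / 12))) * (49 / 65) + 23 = 4412419 / 246480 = 17.90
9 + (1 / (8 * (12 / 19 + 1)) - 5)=1011 / 248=4.08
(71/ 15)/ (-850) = -0.01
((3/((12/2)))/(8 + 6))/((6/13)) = 13/168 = 0.08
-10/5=-2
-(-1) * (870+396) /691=1.83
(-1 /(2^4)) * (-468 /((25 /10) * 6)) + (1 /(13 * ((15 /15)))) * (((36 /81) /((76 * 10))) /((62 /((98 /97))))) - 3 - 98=-13242115243 /133691220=-99.05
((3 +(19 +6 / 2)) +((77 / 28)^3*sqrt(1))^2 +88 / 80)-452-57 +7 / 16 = -1023027 / 20480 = -49.95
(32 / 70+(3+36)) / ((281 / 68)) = 93908 / 9835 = 9.55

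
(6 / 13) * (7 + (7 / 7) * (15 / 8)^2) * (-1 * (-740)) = 373515 / 104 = 3591.49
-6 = -6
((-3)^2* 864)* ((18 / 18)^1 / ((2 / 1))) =3888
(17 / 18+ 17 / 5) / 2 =391 / 180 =2.17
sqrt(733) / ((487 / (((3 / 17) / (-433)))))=-3 * sqrt(733) / 3584807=-0.00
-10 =-10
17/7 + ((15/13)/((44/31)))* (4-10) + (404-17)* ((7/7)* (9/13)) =40883/154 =265.47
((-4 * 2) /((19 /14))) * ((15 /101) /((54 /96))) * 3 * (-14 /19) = 125440 /36461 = 3.44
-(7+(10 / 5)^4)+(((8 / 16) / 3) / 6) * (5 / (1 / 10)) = -389 / 18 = -21.61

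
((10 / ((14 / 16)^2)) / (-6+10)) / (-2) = -80 / 49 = -1.63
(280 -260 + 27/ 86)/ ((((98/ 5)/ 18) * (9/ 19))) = 165965/ 4214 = 39.38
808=808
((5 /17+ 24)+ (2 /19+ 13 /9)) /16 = 9391 /5814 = 1.62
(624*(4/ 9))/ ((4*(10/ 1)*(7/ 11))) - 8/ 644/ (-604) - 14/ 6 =892067/ 104190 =8.56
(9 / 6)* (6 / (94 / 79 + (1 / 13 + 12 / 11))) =101673 / 26635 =3.82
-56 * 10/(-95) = 112/19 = 5.89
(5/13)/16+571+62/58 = 3450865/6032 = 572.09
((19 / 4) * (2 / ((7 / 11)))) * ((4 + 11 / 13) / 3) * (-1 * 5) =-3135 / 26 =-120.58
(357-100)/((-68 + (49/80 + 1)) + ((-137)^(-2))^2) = -7242781422160/1870934442191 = -3.87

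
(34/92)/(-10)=-17/460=-0.04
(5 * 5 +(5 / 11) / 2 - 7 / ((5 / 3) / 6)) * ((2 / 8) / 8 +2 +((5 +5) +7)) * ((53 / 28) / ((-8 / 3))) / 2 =-0.18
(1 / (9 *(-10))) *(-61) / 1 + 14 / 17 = 2297 / 1530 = 1.50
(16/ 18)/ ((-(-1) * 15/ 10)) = 16/ 27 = 0.59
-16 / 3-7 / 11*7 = -323 / 33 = -9.79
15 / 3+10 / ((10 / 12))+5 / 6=107 / 6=17.83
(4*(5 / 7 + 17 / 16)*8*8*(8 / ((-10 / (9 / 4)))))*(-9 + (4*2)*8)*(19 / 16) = -374319 / 7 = -53474.14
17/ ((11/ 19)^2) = 6137/ 121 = 50.72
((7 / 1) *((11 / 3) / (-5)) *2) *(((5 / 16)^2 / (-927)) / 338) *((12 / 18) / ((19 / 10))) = 1925 / 1714519872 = 0.00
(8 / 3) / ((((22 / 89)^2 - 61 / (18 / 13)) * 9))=-126736 / 18817923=-0.01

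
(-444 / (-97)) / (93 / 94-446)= -41736 / 4057607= -0.01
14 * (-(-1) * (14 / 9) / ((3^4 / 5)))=980 / 729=1.34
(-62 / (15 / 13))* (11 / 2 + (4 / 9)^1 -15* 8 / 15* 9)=479167 / 135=3549.39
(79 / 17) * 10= 790 / 17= 46.47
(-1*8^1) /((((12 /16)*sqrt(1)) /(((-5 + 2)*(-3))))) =-96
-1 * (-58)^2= -3364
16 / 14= 1.14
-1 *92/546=-46/273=-0.17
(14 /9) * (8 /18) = 0.69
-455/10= -91/2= -45.50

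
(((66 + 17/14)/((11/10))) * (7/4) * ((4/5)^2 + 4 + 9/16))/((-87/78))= -25456873/51040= -498.76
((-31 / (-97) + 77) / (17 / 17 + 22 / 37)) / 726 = 46250 / 692483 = 0.07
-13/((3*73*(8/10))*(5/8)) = -26/219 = -0.12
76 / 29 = 2.62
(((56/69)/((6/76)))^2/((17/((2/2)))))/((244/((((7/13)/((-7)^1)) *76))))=-86039296/577647369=-0.15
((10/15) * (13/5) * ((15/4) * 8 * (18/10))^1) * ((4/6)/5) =12.48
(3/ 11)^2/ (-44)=-9/ 5324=-0.00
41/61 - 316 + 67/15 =-284438/915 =-310.86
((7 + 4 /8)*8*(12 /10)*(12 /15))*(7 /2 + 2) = 1584 /5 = 316.80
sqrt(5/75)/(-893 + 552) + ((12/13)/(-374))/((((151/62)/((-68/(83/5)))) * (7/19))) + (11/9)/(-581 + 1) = 599898337/65487682260- sqrt(15)/5115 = 0.01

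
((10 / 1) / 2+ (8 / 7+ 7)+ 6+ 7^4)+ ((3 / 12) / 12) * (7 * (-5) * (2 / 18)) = 7318267 / 3024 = 2420.06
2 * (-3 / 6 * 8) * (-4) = 32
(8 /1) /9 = 8 /9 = 0.89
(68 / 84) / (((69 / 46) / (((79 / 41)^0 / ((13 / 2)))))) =68 / 819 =0.08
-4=-4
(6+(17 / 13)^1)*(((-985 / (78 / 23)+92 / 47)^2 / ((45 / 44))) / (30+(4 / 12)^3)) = 233774190548129 / 11807769909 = 19798.34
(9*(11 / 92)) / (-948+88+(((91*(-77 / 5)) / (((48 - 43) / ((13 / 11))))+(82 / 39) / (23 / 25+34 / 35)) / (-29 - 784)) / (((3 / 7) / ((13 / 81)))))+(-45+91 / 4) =-4316383295669717 / 193983843944362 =-22.25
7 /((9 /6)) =14 /3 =4.67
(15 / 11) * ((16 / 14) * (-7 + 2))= -600 / 77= -7.79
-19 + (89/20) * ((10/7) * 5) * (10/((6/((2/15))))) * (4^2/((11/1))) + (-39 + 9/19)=-622169/13167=-47.25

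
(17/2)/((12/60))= 85/2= 42.50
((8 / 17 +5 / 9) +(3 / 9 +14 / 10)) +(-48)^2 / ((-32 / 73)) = -5253.24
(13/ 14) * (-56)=-52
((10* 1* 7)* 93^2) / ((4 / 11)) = 1664932.50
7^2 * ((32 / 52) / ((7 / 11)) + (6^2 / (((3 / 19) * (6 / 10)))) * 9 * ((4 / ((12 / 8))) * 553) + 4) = 3212623484 / 13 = 247124883.38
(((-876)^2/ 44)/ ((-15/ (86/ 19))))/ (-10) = 2749764/ 5225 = 526.27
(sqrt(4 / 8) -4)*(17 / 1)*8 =-544 + 68*sqrt(2) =-447.83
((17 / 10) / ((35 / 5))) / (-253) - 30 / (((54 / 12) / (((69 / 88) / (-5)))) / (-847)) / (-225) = 1567838 / 398475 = 3.93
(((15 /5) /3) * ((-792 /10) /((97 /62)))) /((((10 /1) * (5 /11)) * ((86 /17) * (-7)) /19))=21808314 /3649625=5.98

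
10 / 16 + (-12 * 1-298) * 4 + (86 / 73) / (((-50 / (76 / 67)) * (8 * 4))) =-1239.38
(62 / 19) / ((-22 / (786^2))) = -19151676 / 209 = -91634.81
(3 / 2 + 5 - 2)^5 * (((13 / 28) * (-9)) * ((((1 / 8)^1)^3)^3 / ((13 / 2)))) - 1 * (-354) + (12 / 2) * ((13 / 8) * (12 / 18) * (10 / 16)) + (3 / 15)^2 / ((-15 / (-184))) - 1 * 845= -10968684711439879 / 22548578304000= -486.45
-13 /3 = -4.33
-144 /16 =-9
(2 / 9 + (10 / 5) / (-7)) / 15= -4 / 945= -0.00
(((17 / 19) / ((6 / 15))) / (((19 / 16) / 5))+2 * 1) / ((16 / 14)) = 9.99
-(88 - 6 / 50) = -87.88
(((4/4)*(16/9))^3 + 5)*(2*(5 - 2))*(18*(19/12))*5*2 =1470790/81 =18157.90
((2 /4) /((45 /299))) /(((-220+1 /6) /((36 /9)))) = -1196 /19785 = -0.06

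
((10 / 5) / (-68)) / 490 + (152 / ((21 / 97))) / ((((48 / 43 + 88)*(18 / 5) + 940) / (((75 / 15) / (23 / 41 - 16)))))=-386784564331 / 2144030894460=-0.18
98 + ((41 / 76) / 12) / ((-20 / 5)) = 97.99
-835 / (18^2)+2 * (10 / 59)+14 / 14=-23669 / 19116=-1.24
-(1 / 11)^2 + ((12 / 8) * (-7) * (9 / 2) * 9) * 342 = -35195393 / 242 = -145435.51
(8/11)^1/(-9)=-8/99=-0.08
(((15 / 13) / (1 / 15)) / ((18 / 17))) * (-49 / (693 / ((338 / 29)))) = -38675 / 2871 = -13.47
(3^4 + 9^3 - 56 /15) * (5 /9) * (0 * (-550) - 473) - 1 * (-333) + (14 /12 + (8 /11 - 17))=-125661335 /594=-211551.07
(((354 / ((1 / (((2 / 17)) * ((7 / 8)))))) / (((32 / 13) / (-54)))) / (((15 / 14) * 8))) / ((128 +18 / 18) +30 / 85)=-338247 / 469120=-0.72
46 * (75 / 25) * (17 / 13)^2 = 39882 / 169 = 235.99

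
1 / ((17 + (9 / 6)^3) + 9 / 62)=248 / 5089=0.05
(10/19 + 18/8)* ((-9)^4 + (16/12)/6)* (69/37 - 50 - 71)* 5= -3613330690/333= -10850842.91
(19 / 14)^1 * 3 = 57 / 14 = 4.07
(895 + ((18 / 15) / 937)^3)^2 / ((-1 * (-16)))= 50064.06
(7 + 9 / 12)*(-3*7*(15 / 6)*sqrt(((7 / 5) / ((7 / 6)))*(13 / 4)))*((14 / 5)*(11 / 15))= -16709*sqrt(390) / 200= -1649.88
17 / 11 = 1.55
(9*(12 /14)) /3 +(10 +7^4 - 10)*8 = 134474 /7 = 19210.57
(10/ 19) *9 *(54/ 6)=810/ 19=42.63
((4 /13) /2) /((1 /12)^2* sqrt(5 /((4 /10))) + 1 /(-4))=-20736 /33371- 1440* sqrt(2) /33371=-0.68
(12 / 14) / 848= 3 / 2968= 0.00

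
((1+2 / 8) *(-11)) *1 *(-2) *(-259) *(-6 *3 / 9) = 14245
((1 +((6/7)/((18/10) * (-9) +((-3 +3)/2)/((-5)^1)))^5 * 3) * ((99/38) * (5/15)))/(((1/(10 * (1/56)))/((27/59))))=4421299299065/62301196423368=0.07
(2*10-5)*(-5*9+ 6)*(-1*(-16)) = -9360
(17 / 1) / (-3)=-17 / 3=-5.67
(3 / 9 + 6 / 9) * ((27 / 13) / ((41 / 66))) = 1782 / 533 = 3.34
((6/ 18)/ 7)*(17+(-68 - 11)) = -2.95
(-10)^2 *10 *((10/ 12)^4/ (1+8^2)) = 15625/ 2106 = 7.42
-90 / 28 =-45 / 14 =-3.21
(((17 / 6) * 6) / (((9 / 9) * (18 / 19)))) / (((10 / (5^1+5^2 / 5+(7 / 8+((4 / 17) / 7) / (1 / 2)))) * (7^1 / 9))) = 197923 / 7840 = 25.25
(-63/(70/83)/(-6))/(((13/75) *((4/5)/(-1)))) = -18675/208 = -89.78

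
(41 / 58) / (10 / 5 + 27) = 41 / 1682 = 0.02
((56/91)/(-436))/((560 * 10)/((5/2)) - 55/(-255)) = -102/161893667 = -0.00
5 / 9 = 0.56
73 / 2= 36.50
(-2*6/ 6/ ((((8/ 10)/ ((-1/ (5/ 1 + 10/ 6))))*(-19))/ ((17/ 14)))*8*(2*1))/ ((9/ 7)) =-17/ 57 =-0.30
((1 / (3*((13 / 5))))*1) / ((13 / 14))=70 / 507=0.14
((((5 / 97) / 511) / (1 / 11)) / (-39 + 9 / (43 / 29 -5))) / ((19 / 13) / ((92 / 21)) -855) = 2236520 / 71591687670951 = 0.00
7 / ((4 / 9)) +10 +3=28.75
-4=-4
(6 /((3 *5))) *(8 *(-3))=-48 /5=-9.60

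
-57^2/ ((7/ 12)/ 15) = -584820/ 7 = -83545.71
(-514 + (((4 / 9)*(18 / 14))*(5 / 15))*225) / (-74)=1649 / 259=6.37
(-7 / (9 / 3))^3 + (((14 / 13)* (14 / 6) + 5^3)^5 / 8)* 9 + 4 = 337947926869293917 / 8911032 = 37924667633.25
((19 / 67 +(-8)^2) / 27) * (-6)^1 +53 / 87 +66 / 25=-11.04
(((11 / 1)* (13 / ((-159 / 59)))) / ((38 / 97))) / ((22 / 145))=-10787855 / 12084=-892.74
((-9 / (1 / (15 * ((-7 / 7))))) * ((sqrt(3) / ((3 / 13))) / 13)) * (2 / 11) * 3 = 270 * sqrt(3) / 11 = 42.51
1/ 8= 0.12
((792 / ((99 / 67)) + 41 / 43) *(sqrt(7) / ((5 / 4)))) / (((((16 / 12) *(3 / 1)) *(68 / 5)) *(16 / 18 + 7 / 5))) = 1039005 *sqrt(7) / 301172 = 9.13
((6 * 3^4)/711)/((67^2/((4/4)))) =54/354631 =0.00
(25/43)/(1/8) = 200/43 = 4.65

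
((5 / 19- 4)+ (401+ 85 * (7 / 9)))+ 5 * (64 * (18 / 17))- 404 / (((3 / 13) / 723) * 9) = -406499447 / 2907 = -139834.69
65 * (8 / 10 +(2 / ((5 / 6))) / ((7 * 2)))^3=59.59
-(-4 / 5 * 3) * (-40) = -96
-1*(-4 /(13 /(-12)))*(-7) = 336 /13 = 25.85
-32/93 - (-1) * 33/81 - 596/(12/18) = -893.94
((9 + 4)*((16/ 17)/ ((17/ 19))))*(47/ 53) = 185744/ 15317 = 12.13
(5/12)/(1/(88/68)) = 55/102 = 0.54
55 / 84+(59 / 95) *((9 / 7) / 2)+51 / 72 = 28127 / 15960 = 1.76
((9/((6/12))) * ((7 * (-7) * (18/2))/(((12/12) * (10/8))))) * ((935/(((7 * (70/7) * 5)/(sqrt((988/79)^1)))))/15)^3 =-1586.55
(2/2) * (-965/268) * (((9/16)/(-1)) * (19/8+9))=790335/34304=23.04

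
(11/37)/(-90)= -11/3330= -0.00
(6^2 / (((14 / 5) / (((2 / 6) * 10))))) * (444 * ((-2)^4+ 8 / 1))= 3196800 / 7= 456685.71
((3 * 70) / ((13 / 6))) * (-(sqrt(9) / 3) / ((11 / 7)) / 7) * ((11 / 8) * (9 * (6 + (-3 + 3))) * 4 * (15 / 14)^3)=-3218.70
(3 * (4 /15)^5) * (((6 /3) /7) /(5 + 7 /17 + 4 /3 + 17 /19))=661504 /4372396875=0.00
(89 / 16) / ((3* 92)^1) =89 / 4416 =0.02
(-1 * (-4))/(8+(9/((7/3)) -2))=28/69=0.41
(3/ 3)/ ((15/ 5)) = 0.33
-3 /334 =-0.01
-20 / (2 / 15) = -150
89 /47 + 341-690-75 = -19839 /47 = -422.11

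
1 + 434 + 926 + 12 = 1373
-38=-38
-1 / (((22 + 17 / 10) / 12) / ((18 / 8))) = -90 / 79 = -1.14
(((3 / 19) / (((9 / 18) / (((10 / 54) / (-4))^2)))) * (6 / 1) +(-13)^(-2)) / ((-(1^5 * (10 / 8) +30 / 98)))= -508669 / 79327755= -0.01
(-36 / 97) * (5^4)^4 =-5493164062500 / 97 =-56630557345.36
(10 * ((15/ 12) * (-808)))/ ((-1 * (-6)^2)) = 2525/ 9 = 280.56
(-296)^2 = 87616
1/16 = 0.06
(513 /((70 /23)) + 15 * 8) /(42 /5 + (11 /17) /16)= 2747064 /80353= 34.19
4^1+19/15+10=229/15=15.27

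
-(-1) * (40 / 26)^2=400 / 169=2.37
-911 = -911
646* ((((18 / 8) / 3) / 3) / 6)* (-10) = -269.17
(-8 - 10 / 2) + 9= -4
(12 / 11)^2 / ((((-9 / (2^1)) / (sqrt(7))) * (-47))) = 32 * sqrt(7) / 5687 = 0.01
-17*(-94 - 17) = 1887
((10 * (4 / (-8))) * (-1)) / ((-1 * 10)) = -1 / 2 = -0.50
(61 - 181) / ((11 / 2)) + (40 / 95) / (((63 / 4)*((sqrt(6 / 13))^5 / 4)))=-240 / 11 + 2704*sqrt(78) / 32319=-21.08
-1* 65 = -65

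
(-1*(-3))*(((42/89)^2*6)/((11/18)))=6.56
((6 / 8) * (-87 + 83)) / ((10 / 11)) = -33 / 10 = -3.30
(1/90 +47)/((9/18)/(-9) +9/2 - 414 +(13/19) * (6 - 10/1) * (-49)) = -0.17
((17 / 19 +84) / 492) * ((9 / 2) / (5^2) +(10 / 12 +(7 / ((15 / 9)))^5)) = 19778288239 / 87637500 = 225.68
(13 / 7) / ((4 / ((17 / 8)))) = 0.99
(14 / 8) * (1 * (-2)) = -7 / 2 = -3.50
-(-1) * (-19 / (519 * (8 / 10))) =-95 / 2076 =-0.05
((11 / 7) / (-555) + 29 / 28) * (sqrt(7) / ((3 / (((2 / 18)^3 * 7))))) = 16051 * sqrt(7) / 4855140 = 0.01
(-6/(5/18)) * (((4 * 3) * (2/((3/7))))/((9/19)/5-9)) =6384/47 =135.83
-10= -10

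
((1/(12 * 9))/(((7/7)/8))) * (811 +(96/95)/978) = 8372234/139365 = 60.07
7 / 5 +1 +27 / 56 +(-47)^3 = -103820.12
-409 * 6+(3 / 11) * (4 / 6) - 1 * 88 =-27960 / 11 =-2541.82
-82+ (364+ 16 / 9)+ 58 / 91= 232936 / 819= 284.42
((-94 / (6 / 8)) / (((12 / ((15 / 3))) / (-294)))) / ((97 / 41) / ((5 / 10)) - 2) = 67445 / 12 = 5620.42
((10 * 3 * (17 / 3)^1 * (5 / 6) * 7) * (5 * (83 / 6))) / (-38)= -1805.01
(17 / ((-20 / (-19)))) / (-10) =-323 / 200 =-1.62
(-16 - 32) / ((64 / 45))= -135 / 4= -33.75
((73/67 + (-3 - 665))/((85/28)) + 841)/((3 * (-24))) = -1179457/136680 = -8.63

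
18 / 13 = 1.38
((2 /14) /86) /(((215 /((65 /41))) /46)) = 299 /530663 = 0.00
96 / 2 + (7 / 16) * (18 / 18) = 775 / 16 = 48.44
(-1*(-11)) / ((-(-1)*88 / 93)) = 93 / 8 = 11.62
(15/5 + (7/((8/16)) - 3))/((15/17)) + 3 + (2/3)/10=284/15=18.93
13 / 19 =0.68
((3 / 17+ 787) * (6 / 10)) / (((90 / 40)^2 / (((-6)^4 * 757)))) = 7779973632 / 85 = 91529101.55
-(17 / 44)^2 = -289 / 1936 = -0.15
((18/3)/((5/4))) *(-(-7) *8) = 1344/5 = 268.80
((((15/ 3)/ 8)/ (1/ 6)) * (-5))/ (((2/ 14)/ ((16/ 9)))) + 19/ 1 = -643/ 3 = -214.33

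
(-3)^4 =81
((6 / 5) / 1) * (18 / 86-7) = -1752 / 215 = -8.15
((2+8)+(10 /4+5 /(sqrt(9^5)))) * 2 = 25.04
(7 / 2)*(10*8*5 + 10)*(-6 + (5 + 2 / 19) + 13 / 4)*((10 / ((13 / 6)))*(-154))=-593358150 / 247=-2402259.72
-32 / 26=-16 / 13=-1.23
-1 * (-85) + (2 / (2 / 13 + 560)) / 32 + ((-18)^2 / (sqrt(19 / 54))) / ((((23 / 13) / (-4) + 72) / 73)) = 9903533 / 116512 + 3689712 * sqrt(114) / 70699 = 642.23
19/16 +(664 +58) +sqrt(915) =sqrt(915) +11571/16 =753.44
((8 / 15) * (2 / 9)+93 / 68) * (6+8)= 95501 / 4590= 20.81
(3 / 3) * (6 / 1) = 6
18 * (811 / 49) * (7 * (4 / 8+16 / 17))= 51093 / 17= 3005.47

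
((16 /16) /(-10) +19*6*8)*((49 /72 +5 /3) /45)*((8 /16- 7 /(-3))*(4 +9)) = 340585531 /194400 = 1751.98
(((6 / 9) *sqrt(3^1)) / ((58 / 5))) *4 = 20 *sqrt(3) / 87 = 0.40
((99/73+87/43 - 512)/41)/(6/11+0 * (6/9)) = -8781080/386097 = -22.74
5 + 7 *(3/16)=101/16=6.31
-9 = -9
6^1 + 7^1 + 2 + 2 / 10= 76 / 5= 15.20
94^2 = 8836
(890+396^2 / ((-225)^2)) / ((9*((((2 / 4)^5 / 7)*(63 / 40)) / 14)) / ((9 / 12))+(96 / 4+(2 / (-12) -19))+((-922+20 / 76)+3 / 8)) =-28507675392 / 29255397625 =-0.97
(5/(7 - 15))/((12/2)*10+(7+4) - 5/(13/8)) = -0.01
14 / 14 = 1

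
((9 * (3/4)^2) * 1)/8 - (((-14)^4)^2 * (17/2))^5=-39758136950748272978532549651041318956253227545264047/128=-310610444927720882644785500000000000000000000000000.00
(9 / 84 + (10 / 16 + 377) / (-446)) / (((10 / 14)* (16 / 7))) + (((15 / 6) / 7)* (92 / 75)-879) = -5269026149 / 5994240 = -879.01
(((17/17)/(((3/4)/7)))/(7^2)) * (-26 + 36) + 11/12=79/28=2.82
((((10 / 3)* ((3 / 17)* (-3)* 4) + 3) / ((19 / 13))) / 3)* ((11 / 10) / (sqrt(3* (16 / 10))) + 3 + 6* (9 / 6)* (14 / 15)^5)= -236493751 / 27253125 - 3289* sqrt(30) / 38760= -9.14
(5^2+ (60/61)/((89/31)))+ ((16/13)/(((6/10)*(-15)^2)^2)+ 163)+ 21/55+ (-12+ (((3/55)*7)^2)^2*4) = 83242877589836867/470805448595625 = 176.81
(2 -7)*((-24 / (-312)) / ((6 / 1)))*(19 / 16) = -95 / 1248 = -0.08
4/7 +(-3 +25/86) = -1287/602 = -2.14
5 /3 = 1.67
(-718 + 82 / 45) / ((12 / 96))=-257824 / 45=-5729.42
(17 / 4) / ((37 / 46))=391 / 74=5.28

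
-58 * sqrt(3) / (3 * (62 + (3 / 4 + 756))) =-232 * sqrt(3) / 9825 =-0.04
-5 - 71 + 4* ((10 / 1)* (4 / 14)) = -452 / 7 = -64.57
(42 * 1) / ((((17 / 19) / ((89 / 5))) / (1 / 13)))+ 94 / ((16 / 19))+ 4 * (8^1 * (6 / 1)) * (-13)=-20509699 / 8840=-2320.10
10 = 10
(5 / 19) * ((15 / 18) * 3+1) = 35 / 38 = 0.92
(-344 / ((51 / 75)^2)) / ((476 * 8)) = -26875 / 137564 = -0.20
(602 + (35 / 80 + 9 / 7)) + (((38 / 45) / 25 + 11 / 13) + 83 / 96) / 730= 1443797707531 / 2391480000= 603.73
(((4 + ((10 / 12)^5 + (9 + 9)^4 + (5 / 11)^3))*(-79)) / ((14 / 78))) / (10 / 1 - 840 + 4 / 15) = 43931866363775 / 788889024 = 55688.27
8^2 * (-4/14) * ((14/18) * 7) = -896/9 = -99.56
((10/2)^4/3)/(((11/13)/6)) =16250/11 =1477.27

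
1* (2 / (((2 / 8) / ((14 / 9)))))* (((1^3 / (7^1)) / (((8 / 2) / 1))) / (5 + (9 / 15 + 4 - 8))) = 5 / 18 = 0.28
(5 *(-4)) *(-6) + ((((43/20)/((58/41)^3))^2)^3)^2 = 1496518859966499758494680266834209478223851406755484741209801763281971884035361841/12467165256423724679798918151096818140187824653647471663345802674176000000000000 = 120.04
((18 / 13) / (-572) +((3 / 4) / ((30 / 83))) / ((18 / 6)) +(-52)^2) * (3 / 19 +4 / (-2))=-4223534539 / 847704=-4982.32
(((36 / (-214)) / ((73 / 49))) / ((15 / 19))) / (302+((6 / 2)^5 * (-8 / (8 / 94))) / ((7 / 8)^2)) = 136857 / 28258049975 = 0.00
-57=-57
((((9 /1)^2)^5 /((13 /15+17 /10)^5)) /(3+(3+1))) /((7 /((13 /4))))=275368798068975000 /132632423693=2076180.10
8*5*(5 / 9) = 200 / 9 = 22.22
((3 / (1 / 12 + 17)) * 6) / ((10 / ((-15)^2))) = 972 / 41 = 23.71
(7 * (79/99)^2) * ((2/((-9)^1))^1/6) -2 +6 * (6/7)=5515985/1852389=2.98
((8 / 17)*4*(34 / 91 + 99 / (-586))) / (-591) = -174640 / 267883161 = -0.00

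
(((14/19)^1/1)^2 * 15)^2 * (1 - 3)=-17287200/130321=-132.65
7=7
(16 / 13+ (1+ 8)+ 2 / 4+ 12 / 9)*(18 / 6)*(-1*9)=-8469 / 26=-325.73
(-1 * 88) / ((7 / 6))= -528 / 7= -75.43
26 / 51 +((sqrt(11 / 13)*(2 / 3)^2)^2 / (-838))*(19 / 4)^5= 26415119 / 960066432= 0.03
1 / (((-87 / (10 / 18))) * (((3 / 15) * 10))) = -5 / 1566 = -0.00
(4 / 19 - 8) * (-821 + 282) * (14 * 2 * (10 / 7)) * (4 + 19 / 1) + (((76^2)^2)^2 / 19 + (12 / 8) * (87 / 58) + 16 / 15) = 66782091650716741 / 1140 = 58580782149751.53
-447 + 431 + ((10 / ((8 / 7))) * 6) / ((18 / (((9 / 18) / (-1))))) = -419 / 24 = -17.46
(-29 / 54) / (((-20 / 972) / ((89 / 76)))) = 23229 / 760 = 30.56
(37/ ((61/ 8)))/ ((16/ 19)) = 703/ 122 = 5.76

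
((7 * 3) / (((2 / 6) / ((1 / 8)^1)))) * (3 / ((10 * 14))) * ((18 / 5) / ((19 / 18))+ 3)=16443 / 15200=1.08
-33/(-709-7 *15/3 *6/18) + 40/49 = 0.86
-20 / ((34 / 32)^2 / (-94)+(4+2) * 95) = -481280 / 13716191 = -0.04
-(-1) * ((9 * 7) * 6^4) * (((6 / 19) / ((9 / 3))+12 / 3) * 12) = 76422528 / 19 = 4022238.32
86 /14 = 43 /7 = 6.14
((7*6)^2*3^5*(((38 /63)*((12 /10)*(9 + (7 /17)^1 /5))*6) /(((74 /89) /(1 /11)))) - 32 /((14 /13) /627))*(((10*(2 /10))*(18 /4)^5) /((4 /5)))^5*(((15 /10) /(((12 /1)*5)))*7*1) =2485474707937425556477885100434982475 /3714609840128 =669107878056926632188805.70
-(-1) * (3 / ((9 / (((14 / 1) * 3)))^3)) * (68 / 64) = 323.94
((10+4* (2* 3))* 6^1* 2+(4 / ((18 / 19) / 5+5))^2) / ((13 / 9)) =893775528 / 3159637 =282.87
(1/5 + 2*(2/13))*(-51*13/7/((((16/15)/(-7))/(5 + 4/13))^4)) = -132485891009558625/1871773696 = -70780934.30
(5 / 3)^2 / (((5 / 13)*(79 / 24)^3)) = 99840 / 493039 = 0.20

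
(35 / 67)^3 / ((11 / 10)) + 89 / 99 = 30626657 / 29775537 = 1.03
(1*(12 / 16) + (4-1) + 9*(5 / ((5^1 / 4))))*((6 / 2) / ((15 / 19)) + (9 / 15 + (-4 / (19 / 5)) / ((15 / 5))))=30581 / 190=160.95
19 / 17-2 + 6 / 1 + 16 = 359 / 17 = 21.12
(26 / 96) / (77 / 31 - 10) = -403 / 11184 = -0.04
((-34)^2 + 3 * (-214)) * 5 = 2570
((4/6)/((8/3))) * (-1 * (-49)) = 49/4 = 12.25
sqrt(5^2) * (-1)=-5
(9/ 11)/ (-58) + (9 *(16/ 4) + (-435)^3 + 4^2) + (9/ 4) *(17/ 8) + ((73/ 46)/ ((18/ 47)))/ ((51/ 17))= -521794774575629/ 6339168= -82312816.85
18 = 18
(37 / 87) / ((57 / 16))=592 / 4959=0.12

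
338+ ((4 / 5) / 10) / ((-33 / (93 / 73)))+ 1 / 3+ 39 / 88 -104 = 113113837 / 481800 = 234.77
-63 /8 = -7.88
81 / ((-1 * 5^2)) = -81 / 25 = -3.24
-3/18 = -1/6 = -0.17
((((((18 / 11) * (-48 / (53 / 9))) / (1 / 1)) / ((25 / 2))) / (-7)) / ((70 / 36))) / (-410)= -139968 / 732029375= -0.00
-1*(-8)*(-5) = -40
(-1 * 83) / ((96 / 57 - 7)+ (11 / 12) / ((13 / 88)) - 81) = 61503 / 59362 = 1.04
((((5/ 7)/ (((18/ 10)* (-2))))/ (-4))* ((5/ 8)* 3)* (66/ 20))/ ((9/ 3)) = 275/ 2688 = 0.10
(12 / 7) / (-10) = -6 / 35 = -0.17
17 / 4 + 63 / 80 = 403 / 80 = 5.04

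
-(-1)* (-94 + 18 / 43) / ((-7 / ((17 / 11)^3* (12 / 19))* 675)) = 79079648 / 1712697525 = 0.05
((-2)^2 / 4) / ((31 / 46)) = 46 / 31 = 1.48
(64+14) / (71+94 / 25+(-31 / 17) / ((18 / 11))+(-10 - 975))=-45900 / 536297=-0.09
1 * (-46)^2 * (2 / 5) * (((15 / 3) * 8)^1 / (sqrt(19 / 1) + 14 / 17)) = -8057728 / 5295 + 9784384 * sqrt(19) / 5295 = 6532.84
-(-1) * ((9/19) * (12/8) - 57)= -2139/38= -56.29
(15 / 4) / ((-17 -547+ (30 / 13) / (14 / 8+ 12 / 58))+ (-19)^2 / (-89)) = -3939585 / 595535948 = -0.01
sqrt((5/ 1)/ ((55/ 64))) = 2.41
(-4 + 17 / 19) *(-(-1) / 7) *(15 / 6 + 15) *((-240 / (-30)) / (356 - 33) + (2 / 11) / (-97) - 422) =21451015270 / 6548179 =3275.87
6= 6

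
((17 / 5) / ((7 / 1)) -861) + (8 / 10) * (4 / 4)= -6018 / 7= -859.71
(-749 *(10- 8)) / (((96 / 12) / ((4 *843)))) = -631407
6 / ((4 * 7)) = 3 / 14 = 0.21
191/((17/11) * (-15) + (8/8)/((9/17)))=-18909/2108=-8.97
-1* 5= -5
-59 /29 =-2.03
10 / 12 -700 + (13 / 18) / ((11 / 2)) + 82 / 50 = -3452107 / 4950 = -697.40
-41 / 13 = -3.15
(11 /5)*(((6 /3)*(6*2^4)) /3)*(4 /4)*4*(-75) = -42240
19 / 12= 1.58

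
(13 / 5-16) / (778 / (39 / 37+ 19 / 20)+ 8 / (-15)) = -0.03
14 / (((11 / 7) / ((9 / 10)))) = 441 / 55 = 8.02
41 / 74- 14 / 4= -109 / 37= -2.95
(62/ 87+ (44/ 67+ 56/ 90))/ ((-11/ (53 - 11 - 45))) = 174134/ 320595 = 0.54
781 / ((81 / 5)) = 3905 / 81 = 48.21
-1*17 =-17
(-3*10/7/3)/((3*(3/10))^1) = -100/63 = -1.59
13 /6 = 2.17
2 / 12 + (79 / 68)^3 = 1.73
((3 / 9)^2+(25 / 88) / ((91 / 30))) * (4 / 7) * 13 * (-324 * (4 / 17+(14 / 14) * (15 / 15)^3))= -608.81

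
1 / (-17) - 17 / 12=-301 / 204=-1.48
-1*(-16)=16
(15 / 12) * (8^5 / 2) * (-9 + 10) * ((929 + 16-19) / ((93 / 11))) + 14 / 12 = 417218777 / 186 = 2243111.70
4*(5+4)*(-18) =-648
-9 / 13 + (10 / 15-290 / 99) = -2.95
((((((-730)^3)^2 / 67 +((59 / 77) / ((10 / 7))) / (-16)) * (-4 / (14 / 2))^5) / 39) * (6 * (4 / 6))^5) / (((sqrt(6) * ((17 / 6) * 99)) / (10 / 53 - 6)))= 684525417379356501213184 * sqrt(6) / 54864494685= 30561440475702.21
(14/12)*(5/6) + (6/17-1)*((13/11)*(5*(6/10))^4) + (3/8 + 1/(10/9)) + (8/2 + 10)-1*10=-340847/6120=-55.69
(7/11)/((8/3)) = 0.24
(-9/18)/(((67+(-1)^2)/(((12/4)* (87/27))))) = -29/408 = -0.07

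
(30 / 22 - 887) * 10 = -97420 / 11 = -8856.36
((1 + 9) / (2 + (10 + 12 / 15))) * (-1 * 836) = -5225 / 8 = -653.12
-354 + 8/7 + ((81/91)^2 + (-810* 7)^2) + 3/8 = 2129777028451/66248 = 32148548.31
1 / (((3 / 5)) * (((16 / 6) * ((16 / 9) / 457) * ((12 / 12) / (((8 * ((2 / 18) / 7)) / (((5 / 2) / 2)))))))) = 457 / 28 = 16.32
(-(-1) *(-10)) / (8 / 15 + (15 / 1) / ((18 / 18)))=-150 / 233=-0.64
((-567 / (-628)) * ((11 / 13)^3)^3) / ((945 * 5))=7073843073 / 166490640156100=0.00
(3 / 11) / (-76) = -3 / 836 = -0.00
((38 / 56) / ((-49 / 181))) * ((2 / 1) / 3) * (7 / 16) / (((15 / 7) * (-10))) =3439 / 100800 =0.03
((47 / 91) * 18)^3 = 605495736 / 753571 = 803.50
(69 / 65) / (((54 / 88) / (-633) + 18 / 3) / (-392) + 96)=83704544 / 7568595515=0.01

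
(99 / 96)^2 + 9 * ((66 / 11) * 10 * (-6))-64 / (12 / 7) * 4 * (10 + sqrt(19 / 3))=-14537533 / 3072-448 * sqrt(57) / 9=-5108.08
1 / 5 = 0.20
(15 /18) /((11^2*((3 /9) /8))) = 20 /121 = 0.17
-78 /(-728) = 3 /28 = 0.11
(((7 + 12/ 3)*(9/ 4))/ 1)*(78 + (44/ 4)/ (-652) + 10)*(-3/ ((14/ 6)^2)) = -21905235/ 18256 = -1199.89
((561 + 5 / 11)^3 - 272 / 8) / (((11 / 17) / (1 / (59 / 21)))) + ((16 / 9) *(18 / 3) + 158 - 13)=252296917116535 / 2591457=97357169.00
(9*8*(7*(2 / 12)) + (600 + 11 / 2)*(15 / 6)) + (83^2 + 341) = 35311 / 4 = 8827.75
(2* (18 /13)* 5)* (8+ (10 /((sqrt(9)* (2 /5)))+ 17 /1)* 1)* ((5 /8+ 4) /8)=13875 /52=266.83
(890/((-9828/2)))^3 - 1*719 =-719.01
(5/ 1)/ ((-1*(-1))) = 5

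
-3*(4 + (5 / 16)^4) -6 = -1181523 / 65536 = -18.03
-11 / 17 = -0.65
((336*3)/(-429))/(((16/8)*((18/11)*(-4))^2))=-77/2808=-0.03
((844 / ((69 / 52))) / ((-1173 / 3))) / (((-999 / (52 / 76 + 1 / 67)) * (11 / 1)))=39060320 / 377409150063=0.00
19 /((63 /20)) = 6.03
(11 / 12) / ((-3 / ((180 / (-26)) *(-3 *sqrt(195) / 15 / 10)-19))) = 209 / 36-11 *sqrt(195) / 260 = 5.21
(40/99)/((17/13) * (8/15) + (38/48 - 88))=-20800/4453581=-0.00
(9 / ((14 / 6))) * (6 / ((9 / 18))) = 324 / 7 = 46.29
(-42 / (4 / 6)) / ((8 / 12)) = -189 / 2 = -94.50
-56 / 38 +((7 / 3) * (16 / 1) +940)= 55624 / 57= 975.86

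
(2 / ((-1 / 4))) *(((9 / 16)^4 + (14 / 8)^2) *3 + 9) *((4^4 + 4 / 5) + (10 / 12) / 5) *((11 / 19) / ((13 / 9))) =-23710172211 / 1556480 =-15233.20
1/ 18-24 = -431/ 18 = -23.94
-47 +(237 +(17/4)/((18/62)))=7367/36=204.64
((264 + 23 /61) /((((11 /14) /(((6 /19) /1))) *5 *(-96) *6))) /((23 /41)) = -4628449 /70374480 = -0.07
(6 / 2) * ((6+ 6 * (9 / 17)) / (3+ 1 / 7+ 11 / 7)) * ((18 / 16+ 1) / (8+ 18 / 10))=195 / 154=1.27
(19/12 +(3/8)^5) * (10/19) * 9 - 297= -90109257/311296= -289.46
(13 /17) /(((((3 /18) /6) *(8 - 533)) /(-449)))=70044 /2975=23.54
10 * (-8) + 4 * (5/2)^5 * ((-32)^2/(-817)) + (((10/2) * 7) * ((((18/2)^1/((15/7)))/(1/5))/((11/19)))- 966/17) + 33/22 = 196970583/305558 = 644.63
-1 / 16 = -0.06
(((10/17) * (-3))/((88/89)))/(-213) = 0.01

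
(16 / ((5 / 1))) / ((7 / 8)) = 128 / 35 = 3.66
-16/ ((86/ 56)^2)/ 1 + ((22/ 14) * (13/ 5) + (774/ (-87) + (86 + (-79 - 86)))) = -90.60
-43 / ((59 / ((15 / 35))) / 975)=-125775 / 413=-304.54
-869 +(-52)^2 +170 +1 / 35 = 70176 / 35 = 2005.03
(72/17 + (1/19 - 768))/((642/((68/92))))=-246679/280554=-0.88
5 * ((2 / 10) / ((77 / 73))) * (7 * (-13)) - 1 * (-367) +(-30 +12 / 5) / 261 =1342774 / 4785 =280.62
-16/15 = -1.07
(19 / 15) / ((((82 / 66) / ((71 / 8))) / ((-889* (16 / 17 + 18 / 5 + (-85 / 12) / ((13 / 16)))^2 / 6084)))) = -23.07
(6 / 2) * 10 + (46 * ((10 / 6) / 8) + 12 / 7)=3469 / 84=41.30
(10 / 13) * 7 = 70 / 13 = 5.38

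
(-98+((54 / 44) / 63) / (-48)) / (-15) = 80491 / 12320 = 6.53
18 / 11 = 1.64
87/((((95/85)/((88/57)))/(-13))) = -563992/361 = -1562.30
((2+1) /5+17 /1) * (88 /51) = 30.37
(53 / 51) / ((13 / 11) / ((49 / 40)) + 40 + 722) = 0.00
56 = 56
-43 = -43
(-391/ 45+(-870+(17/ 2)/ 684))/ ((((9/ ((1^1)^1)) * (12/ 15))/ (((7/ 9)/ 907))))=-42071029/ 402011424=-0.10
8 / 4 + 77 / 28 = 19 / 4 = 4.75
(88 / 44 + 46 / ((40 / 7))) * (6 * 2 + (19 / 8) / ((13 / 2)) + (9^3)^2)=1110950115 / 208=5341106.32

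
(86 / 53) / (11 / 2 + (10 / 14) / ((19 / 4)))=22876 / 79659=0.29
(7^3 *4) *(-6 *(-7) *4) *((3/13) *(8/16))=345744/13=26595.69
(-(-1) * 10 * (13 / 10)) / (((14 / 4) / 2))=52 / 7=7.43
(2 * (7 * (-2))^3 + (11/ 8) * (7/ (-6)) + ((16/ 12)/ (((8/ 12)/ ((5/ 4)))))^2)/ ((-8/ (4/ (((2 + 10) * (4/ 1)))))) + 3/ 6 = 265505/ 4608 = 57.62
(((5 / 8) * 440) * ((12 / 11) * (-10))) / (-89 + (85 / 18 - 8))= 54000 / 1661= 32.51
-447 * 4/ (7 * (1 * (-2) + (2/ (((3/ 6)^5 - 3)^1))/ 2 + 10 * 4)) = -84930/ 12523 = -6.78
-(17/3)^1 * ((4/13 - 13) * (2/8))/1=935/52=17.98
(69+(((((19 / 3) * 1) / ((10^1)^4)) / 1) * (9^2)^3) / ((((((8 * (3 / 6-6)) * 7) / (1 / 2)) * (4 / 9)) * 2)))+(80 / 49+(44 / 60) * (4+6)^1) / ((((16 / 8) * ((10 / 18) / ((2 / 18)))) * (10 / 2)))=70956159523 / 1034880000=68.56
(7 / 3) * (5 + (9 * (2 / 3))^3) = 1547 / 3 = 515.67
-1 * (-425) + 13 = 438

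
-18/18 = -1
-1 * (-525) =525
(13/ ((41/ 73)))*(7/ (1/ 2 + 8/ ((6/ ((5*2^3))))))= 39858/ 13243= 3.01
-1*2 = -2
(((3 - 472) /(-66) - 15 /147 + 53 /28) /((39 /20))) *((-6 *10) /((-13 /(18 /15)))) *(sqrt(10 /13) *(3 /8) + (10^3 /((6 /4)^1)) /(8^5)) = 8.83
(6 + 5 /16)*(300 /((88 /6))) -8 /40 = 113449 /880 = 128.92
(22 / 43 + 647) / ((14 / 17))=473331 / 602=786.26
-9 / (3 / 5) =-15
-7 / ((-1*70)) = 1 / 10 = 0.10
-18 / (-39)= 6 / 13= 0.46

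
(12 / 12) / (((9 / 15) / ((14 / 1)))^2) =4900 / 9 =544.44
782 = 782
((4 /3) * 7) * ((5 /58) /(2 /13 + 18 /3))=91 /696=0.13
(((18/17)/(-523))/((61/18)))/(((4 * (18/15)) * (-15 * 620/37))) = 333/672515240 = 0.00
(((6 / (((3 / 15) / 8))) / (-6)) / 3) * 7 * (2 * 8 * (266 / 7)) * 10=-1702400 / 3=-567466.67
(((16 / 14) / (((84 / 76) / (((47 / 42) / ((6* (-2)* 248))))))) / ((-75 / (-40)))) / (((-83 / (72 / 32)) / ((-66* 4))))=-19646 / 13238085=-0.00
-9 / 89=-0.10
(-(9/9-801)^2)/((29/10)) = -6400000/29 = -220689.66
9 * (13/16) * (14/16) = 819/128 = 6.40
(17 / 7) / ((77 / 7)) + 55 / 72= 5459 / 5544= 0.98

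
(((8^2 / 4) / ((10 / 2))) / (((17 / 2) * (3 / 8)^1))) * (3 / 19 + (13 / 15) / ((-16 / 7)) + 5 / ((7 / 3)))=981392 / 508725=1.93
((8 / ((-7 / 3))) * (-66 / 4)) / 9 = 44 / 7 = 6.29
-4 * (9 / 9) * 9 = -36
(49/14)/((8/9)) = 63/16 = 3.94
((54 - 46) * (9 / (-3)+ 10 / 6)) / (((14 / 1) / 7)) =-16 / 3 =-5.33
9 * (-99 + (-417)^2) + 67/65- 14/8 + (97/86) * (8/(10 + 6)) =4371687016/2795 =1564109.84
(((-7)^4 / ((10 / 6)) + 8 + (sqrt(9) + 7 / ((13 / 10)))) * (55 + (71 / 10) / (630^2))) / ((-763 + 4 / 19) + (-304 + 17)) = -8183227326577 / 107203516875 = -76.33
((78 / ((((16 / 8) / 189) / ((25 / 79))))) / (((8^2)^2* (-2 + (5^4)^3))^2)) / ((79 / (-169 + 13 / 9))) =-7719075 / 1560249974436864104706605056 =-0.00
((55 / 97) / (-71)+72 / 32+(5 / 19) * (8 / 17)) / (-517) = -21051369 / 4600268068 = -0.00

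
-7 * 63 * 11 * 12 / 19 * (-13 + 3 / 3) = 698544 / 19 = 36765.47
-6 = -6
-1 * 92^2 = -8464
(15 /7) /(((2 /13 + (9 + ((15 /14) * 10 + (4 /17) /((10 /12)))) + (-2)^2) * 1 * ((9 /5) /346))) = 4779125 /280206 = 17.06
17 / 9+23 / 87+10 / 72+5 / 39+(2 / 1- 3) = 19277 / 13572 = 1.42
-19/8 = -2.38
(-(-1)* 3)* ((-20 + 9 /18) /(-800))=117 /1600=0.07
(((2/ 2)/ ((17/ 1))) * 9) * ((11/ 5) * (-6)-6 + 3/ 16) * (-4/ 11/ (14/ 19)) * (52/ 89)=3381183/ 1165010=2.90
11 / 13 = 0.85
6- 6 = 0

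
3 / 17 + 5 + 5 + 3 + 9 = 377 / 17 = 22.18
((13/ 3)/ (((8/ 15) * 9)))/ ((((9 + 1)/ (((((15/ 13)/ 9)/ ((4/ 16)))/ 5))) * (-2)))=-1/ 216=-0.00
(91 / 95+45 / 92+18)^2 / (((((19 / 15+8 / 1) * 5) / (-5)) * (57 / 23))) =-28888781089 / 1754257840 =-16.47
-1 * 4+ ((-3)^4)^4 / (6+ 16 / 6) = 129140059 / 26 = 4966925.35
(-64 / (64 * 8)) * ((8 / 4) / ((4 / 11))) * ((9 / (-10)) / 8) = 99 / 1280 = 0.08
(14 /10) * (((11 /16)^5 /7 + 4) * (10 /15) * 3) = 29521179 /2621440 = 11.26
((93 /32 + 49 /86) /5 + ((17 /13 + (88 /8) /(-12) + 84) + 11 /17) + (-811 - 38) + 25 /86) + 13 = -3420970591 /4561440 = -749.98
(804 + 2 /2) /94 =805 /94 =8.56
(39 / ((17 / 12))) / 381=156 / 2159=0.07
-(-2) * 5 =10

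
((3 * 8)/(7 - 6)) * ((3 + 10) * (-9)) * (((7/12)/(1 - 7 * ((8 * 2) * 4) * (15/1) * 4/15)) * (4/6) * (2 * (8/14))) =416/597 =0.70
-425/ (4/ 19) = -8075/ 4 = -2018.75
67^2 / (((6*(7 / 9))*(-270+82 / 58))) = -390543 / 109046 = -3.58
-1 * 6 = -6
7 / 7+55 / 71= 126 / 71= 1.77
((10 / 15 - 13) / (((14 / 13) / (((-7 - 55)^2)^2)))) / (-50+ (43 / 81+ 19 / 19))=3690389916 / 1057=3491381.19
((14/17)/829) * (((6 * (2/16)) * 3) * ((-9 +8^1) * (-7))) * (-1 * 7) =-3087/28186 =-0.11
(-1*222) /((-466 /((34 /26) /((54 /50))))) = 15725 /27261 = 0.58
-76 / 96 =-19 / 24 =-0.79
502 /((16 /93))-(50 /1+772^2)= -4744929 /8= -593116.12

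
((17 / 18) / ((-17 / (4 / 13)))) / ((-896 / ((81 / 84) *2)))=3 / 81536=0.00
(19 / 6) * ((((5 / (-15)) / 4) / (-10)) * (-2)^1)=-19 / 360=-0.05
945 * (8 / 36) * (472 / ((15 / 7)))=46256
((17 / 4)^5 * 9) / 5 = 12778713 / 5120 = 2495.84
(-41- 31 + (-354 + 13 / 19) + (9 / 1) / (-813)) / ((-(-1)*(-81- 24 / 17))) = 37230136 / 7213749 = 5.16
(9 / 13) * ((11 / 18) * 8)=44 / 13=3.38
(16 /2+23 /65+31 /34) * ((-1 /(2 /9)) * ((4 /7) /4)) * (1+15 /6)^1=-184293 /8840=-20.85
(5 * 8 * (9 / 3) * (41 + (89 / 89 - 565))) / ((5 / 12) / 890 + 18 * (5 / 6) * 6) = -134055360 / 192241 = -697.33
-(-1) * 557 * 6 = 3342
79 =79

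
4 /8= 1 /2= 0.50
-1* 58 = -58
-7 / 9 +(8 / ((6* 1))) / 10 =-29 / 45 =-0.64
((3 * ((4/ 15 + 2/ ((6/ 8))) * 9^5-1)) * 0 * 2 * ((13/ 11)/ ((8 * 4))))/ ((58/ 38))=0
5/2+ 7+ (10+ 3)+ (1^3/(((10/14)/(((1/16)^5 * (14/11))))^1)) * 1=648806449/28835840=22.50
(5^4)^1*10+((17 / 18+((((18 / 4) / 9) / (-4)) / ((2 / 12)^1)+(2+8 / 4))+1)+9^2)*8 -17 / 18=124895 / 18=6938.61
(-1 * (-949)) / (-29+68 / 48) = -11388 / 331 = -34.40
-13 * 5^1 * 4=-260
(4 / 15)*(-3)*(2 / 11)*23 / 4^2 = -23 / 110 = -0.21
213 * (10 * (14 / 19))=29820 / 19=1569.47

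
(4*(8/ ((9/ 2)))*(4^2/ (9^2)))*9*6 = 75.85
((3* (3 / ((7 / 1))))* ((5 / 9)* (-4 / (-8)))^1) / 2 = 5 / 28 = 0.18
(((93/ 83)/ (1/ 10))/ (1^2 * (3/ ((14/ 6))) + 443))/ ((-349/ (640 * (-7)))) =2916480/ 9008737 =0.32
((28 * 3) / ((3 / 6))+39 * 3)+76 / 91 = 26011 / 91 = 285.84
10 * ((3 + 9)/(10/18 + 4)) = 1080/41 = 26.34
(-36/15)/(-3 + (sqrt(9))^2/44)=176/205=0.86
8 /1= 8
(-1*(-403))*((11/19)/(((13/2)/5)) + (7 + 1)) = 64666/19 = 3403.47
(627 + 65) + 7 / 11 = 692.64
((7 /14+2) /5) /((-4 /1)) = -1 /8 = -0.12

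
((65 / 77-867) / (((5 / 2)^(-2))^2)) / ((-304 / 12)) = 62525625 / 46816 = 1335.56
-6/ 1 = -6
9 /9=1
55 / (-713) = -55 / 713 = -0.08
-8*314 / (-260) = 628 / 65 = 9.66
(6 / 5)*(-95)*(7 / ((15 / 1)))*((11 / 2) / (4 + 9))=-1463 / 65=-22.51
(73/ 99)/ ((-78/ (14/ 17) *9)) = -511/ 590733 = -0.00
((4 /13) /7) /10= 2 /455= 0.00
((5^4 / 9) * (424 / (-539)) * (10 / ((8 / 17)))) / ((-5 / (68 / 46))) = 38292500 / 111573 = 343.21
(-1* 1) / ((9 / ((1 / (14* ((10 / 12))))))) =-1 / 105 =-0.01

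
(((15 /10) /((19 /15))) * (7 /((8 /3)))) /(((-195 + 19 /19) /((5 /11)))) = -4725 /648736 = -0.01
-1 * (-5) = 5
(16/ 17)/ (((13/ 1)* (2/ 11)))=88/ 221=0.40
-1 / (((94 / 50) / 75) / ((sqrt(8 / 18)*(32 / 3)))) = -40000 / 141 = -283.69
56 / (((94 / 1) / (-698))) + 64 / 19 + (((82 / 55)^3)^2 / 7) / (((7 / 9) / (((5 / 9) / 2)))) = -99780700022434184 / 242244358365625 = -411.90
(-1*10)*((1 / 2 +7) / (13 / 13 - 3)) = 75 / 2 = 37.50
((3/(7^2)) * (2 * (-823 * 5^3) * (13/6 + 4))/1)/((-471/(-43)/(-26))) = 4255527250/23079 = 184389.59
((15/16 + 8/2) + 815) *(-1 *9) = -118071/16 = -7379.44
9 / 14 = 0.64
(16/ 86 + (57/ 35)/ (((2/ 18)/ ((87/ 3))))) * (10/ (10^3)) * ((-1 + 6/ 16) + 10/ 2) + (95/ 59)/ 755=5702333419/ 306469600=18.61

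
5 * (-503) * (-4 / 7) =10060 / 7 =1437.14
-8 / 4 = -2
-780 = -780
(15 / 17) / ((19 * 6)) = 5 / 646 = 0.01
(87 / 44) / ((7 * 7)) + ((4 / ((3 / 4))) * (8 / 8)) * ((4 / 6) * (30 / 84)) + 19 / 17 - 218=-71110357 / 329868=-215.57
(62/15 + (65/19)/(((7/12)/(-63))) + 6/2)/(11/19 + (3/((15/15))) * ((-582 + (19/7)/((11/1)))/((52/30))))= 206740534/574165545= 0.36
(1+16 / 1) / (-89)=-17 / 89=-0.19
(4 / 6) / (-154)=-1 / 231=-0.00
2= 2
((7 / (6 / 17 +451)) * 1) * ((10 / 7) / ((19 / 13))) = 2210 / 145787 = 0.02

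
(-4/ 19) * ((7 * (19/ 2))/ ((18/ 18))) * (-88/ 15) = 1232/ 15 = 82.13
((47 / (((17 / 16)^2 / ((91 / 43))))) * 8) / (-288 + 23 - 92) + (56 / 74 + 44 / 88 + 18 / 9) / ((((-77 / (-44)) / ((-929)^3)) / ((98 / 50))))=-1714465281622308622 / 586243725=-2924492337.42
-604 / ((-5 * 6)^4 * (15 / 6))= -151 / 506250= -0.00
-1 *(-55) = 55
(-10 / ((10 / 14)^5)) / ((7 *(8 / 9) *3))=-7203 / 2500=-2.88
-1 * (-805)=805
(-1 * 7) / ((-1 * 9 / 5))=35 / 9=3.89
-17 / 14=-1.21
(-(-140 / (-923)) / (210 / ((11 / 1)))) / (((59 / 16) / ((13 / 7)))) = -352 / 87969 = -0.00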